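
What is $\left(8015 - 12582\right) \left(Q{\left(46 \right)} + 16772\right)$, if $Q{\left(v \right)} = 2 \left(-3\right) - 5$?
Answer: $-76547487$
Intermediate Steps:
$Q{\left(v \right)} = -11$ ($Q{\left(v \right)} = -6 - 5 = -11$)
$\left(8015 - 12582\right) \left(Q{\left(46 \right)} + 16772\right) = \left(8015 - 12582\right) \left(-11 + 16772\right) = \left(-4567\right) 16761 = -76547487$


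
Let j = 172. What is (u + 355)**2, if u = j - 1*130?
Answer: 157609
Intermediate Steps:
u = 42 (u = 172 - 1*130 = 172 - 130 = 42)
(u + 355)**2 = (42 + 355)**2 = 397**2 = 157609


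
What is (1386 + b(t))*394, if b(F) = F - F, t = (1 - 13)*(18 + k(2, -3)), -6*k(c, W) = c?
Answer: 546084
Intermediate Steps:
k(c, W) = -c/6
t = -212 (t = (1 - 13)*(18 - 1/6*2) = -12*(18 - 1/3) = -12*53/3 = -212)
b(F) = 0
(1386 + b(t))*394 = (1386 + 0)*394 = 1386*394 = 546084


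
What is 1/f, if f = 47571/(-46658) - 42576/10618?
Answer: -247707322/1245809943 ≈ -0.19883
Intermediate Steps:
f = -1245809943/247707322 (f = 47571*(-1/46658) - 42576*1/10618 = -47571/46658 - 21288/5309 = -1245809943/247707322 ≈ -5.0294)
1/f = 1/(-1245809943/247707322) = -247707322/1245809943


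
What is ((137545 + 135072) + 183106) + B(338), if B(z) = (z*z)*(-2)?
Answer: 227235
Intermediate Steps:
B(z) = -2*z**2 (B(z) = z**2*(-2) = -2*z**2)
((137545 + 135072) + 183106) + B(338) = ((137545 + 135072) + 183106) - 2*338**2 = (272617 + 183106) - 2*114244 = 455723 - 228488 = 227235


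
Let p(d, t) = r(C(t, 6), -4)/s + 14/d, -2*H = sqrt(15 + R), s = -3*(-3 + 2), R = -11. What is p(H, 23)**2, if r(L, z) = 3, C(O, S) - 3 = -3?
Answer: 169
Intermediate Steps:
C(O, S) = 0 (C(O, S) = 3 - 3 = 0)
s = 3 (s = -3*(-1) = 3)
H = -1 (H = -sqrt(15 - 11)/2 = -sqrt(4)/2 = -1/2*2 = -1)
p(d, t) = 1 + 14/d (p(d, t) = 3/3 + 14/d = 3*(1/3) + 14/d = 1 + 14/d)
p(H, 23)**2 = ((14 - 1)/(-1))**2 = (-1*13)**2 = (-13)**2 = 169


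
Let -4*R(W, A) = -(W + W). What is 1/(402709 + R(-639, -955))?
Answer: 2/804779 ≈ 2.4852e-6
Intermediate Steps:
R(W, A) = W/2 (R(W, A) = -(-1)*(W + W)/4 = -(-1)*2*W/4 = -(-1)*W/2 = W/2)
1/(402709 + R(-639, -955)) = 1/(402709 + (½)*(-639)) = 1/(402709 - 639/2) = 1/(804779/2) = 2/804779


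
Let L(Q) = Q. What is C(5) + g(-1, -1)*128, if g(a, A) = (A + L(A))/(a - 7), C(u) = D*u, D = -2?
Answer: 22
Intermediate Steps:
C(u) = -2*u
g(a, A) = 2*A/(-7 + a) (g(a, A) = (A + A)/(a - 7) = (2*A)/(-7 + a) = 2*A/(-7 + a))
C(5) + g(-1, -1)*128 = -2*5 + (2*(-1)/(-7 - 1))*128 = -10 + (2*(-1)/(-8))*128 = -10 + (2*(-1)*(-⅛))*128 = -10 + (¼)*128 = -10 + 32 = 22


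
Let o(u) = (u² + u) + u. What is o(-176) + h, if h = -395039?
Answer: -364415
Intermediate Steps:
o(u) = u² + 2*u (o(u) = (u + u²) + u = u² + 2*u)
o(-176) + h = -176*(2 - 176) - 395039 = -176*(-174) - 395039 = 30624 - 395039 = -364415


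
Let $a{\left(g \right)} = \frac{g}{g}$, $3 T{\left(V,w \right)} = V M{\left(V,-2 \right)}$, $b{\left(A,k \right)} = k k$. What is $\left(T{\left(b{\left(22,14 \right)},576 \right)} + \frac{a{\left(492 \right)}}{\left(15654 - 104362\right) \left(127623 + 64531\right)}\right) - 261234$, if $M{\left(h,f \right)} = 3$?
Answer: $- \frac{4449548558039217}{17045597032} \approx -2.6104 \cdot 10^{5}$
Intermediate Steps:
$b{\left(A,k \right)} = k^{2}$
$T{\left(V,w \right)} = V$ ($T{\left(V,w \right)} = \frac{V 3}{3} = \frac{3 V}{3} = V$)
$a{\left(g \right)} = 1$
$\left(T{\left(b{\left(22,14 \right)},576 \right)} + \frac{a{\left(492 \right)}}{\left(15654 - 104362\right) \left(127623 + 64531\right)}\right) - 261234 = \left(14^{2} + 1 \frac{1}{\left(15654 - 104362\right) \left(127623 + 64531\right)}\right) - 261234 = \left(196 + 1 \frac{1}{\left(-88708\right) 192154}\right) - 261234 = \left(196 + 1 \frac{1}{-17045597032}\right) - 261234 = \left(196 + 1 \left(- \frac{1}{17045597032}\right)\right) - 261234 = \left(196 - \frac{1}{17045597032}\right) - 261234 = \frac{3340937018271}{17045597032} - 261234 = - \frac{4449548558039217}{17045597032}$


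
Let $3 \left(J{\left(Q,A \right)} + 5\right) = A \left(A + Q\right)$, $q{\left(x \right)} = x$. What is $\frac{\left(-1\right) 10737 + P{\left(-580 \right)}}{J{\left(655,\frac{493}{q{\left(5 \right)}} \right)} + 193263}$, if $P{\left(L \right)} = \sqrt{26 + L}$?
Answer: $- \frac{89475}{1816886} + \frac{25 i \sqrt{554}}{5450658} \approx -0.049246 + 0.00010796 i$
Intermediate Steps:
$J{\left(Q,A \right)} = -5 + \frac{A \left(A + Q\right)}{3}$
$\frac{\left(-1\right) 10737 + P{\left(-580 \right)}}{J{\left(655,\frac{493}{q{\left(5 \right)}} \right)} + 193263} = \frac{\left(-1\right) 10737 + \sqrt{26 - 580}}{\left(-5 + \frac{\left(\frac{493}{5}\right)^{2}}{3} + \frac{1}{3} \cdot \frac{493}{5} \cdot 655\right) + 193263} = \frac{-10737 + \sqrt{-554}}{\left(-5 + \frac{\left(493 \cdot \frac{1}{5}\right)^{2}}{3} + \frac{1}{3} \cdot 493 \cdot \frac{1}{5} \cdot 655\right) + 193263} = \frac{-10737 + i \sqrt{554}}{\left(-5 + \frac{\left(\frac{493}{5}\right)^{2}}{3} + \frac{1}{3} \cdot \frac{493}{5} \cdot 655\right) + 193263} = \frac{-10737 + i \sqrt{554}}{\left(-5 + \frac{1}{3} \cdot \frac{243049}{25} + \frac{64583}{3}\right) + 193263} = \frac{-10737 + i \sqrt{554}}{\left(-5 + \frac{243049}{75} + \frac{64583}{3}\right) + 193263} = \frac{-10737 + i \sqrt{554}}{\frac{619083}{25} + 193263} = \frac{-10737 + i \sqrt{554}}{\frac{5450658}{25}} = \left(-10737 + i \sqrt{554}\right) \frac{25}{5450658} = - \frac{89475}{1816886} + \frac{25 i \sqrt{554}}{5450658}$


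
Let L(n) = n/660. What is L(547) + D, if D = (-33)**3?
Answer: -23717873/660 ≈ -35936.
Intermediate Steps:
L(n) = n/660 (L(n) = n*(1/660) = n/660)
D = -35937
L(547) + D = (1/660)*547 - 35937 = 547/660 - 35937 = -23717873/660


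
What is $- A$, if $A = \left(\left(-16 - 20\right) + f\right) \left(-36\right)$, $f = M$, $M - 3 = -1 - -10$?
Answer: $-864$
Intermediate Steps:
$M = 12$ ($M = 3 - -9 = 3 + \left(-1 + 10\right) = 3 + 9 = 12$)
$f = 12$
$A = 864$ ($A = \left(\left(-16 - 20\right) + 12\right) \left(-36\right) = \left(-36 + 12\right) \left(-36\right) = \left(-24\right) \left(-36\right) = 864$)
$- A = \left(-1\right) 864 = -864$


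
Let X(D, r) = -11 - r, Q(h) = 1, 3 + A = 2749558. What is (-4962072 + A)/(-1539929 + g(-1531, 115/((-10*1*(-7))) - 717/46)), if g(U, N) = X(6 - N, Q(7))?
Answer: 2212517/1539941 ≈ 1.4368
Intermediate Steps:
A = 2749555 (A = -3 + 2749558 = 2749555)
g(U, N) = -12 (g(U, N) = -11 - 1*1 = -11 - 1 = -12)
(-4962072 + A)/(-1539929 + g(-1531, 115/((-10*1*(-7))) - 717/46)) = (-4962072 + 2749555)/(-1539929 - 12) = -2212517/(-1539941) = -2212517*(-1/1539941) = 2212517/1539941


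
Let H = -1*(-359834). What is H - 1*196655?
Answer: 163179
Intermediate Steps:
H = 359834
H - 1*196655 = 359834 - 1*196655 = 359834 - 196655 = 163179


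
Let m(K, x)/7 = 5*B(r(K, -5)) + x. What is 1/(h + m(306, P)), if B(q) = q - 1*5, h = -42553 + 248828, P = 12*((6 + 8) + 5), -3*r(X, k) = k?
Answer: 3/623263 ≈ 4.8134e-6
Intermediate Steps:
r(X, k) = -k/3
P = 228 (P = 12*(14 + 5) = 12*19 = 228)
h = 206275
B(q) = -5 + q (B(q) = q - 5 = -5 + q)
m(K, x) = -350/3 + 7*x (m(K, x) = 7*(5*(-5 - ⅓*(-5)) + x) = 7*(5*(-5 + 5/3) + x) = 7*(5*(-10/3) + x) = 7*(-50/3 + x) = -350/3 + 7*x)
1/(h + m(306, P)) = 1/(206275 + (-350/3 + 7*228)) = 1/(206275 + (-350/3 + 1596)) = 1/(206275 + 4438/3) = 1/(623263/3) = 3/623263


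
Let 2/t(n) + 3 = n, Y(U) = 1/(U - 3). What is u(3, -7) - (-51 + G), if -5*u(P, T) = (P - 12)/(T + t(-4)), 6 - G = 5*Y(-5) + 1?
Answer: 30687/680 ≈ 45.128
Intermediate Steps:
Y(U) = 1/(-3 + U)
t(n) = 2/(-3 + n)
G = 45/8 (G = 6 - (5/(-3 - 5) + 1) = 6 - (5/(-8) + 1) = 6 - (5*(-⅛) + 1) = 6 - (-5/8 + 1) = 6 - 1*3/8 = 6 - 3/8 = 45/8 ≈ 5.6250)
u(P, T) = -(-12 + P)/(5*(-2/7 + T)) (u(P, T) = -(P - 12)/(5*(T + 2/(-3 - 4))) = -(-12 + P)/(5*(T + 2/(-7))) = -(-12 + P)/(5*(T + 2*(-⅐))) = -(-12 + P)/(5*(T - 2/7)) = -(-12 + P)/(5*(-2/7 + T)))
u(3, -7) - (-51 + G) = 7*(12 - 1*3)/(5*(-2 + 7*(-7))) - (-51 + 45/8) = 7*(12 - 3)/(5*(-2 - 49)) - 1*(-363/8) = (7/5)*9/(-51) + 363/8 = (7/5)*(-1/51)*9 + 363/8 = -21/85 + 363/8 = 30687/680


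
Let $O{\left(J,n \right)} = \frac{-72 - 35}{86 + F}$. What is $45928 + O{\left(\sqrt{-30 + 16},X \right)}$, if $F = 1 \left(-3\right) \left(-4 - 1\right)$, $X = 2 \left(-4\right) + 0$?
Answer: $\frac{4638621}{101} \approx 45927.0$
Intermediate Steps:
$X = -8$ ($X = -8 + 0 = -8$)
$F = 15$ ($F = \left(-3\right) \left(-5\right) = 15$)
$O{\left(J,n \right)} = - \frac{107}{101}$ ($O{\left(J,n \right)} = \frac{-72 - 35}{86 + 15} = - \frac{107}{101}$)
$45928 + O{\left(\sqrt{-30 + 16},X \right)} = 45928 - \frac{107}{101} = \frac{4638621}{101}$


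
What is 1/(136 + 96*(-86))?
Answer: -1/8120 ≈ -0.00012315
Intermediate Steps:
1/(136 + 96*(-86)) = 1/(136 - 8256) = 1/(-8120) = -1/8120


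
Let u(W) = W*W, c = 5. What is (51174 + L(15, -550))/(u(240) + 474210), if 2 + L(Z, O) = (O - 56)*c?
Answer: 24071/265905 ≈ 0.090525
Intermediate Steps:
L(Z, O) = -282 + 5*O (L(Z, O) = -2 + (O - 56)*5 = -2 + (-56 + O)*5 = -2 + (-280 + 5*O) = -282 + 5*O)
u(W) = W**2
(51174 + L(15, -550))/(u(240) + 474210) = (51174 + (-282 + 5*(-550)))/(240**2 + 474210) = (51174 + (-282 - 2750))/(57600 + 474210) = (51174 - 3032)/531810 = 48142*(1/531810) = 24071/265905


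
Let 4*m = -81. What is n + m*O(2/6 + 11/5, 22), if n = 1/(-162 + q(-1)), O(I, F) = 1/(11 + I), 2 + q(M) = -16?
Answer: -27439/18270 ≈ -1.5019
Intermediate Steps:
q(M) = -18 (q(M) = -2 - 16 = -18)
m = -81/4 (m = (¼)*(-81) = -81/4 ≈ -20.250)
n = -1/180 (n = 1/(-162 - 18) = 1/(-180) = -1/180 ≈ -0.0055556)
n + m*O(2/6 + 11/5, 22) = -1/180 - 81/(4*(11 + (2/6 + 11/5))) = -1/180 - 81/(4*(11 + (2*(⅙) + 11*(⅕)))) = -1/180 - 81/(4*(11 + (⅓ + 11/5))) = -1/180 - 81/(4*(11 + 38/15)) = -1/180 - 81/(4*203/15) = -1/180 - 81/4*15/203 = -1/180 - 1215/812 = -27439/18270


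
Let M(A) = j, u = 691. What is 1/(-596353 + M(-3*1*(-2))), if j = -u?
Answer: -1/597044 ≈ -1.6749e-6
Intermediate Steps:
j = -691 (j = -1*691 = -691)
M(A) = -691
1/(-596353 + M(-3*1*(-2))) = 1/(-596353 - 691) = 1/(-597044) = -1/597044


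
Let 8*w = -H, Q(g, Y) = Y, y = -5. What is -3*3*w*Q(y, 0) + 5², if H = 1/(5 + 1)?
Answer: 25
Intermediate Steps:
H = ⅙ (H = 1/6 = ⅙ ≈ 0.16667)
w = -1/48 (w = (-1*⅙)/8 = (⅛)*(-⅙) = -1/48 ≈ -0.020833)
-3*3*w*Q(y, 0) + 5² = -3*3*(-1/48)*0 + 5² = -(-3)*0/16 + 25 = -3*0 + 25 = 0 + 25 = 25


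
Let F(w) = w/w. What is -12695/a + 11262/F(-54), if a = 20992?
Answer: 236399209/20992 ≈ 11261.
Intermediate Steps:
F(w) = 1
-12695/a + 11262/F(-54) = -12695/20992 + 11262/1 = -12695*1/20992 + 11262*1 = -12695/20992 + 11262 = 236399209/20992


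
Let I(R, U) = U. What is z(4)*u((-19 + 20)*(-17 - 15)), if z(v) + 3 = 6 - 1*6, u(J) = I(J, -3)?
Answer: 9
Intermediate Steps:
u(J) = -3
z(v) = -3 (z(v) = -3 + (6 - 1*6) = -3 + (6 - 6) = -3 + 0 = -3)
z(4)*u((-19 + 20)*(-17 - 15)) = -3*(-3) = 9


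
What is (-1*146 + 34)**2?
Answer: 12544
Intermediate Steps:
(-1*146 + 34)**2 = (-146 + 34)**2 = (-112)**2 = 12544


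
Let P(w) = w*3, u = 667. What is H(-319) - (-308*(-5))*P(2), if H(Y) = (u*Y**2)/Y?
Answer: -222013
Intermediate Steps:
P(w) = 3*w
H(Y) = 667*Y (H(Y) = (667*Y**2)/Y = 667*Y)
H(-319) - (-308*(-5))*P(2) = 667*(-319) - (-308*(-5))*3*2 = -212773 - 1540*6 = -212773 - 1*9240 = -212773 - 9240 = -222013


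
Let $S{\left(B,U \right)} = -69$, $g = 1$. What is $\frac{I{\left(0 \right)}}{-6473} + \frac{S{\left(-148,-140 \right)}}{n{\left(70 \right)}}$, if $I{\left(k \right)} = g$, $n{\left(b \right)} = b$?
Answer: $- \frac{446707}{453110} \approx -0.98587$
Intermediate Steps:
$I{\left(k \right)} = 1$
$\frac{I{\left(0 \right)}}{-6473} + \frac{S{\left(-148,-140 \right)}}{n{\left(70 \right)}} = 1 \frac{1}{-6473} - \frac{69}{70} = 1 \left(- \frac{1}{6473}\right) - \frac{69}{70} = - \frac{1}{6473} - \frac{69}{70} = - \frac{446707}{453110}$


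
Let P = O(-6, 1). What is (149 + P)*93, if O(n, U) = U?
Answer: 13950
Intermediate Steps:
P = 1
(149 + P)*93 = (149 + 1)*93 = 150*93 = 13950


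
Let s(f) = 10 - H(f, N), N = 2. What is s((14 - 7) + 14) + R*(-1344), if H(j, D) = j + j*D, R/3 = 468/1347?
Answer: -652789/449 ≈ -1453.9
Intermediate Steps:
R = 468/449 (R = 3*(468/1347) = 3*(468*(1/1347)) = 3*(156/449) = 468/449 ≈ 1.0423)
H(j, D) = j + D*j
s(f) = 10 - 3*f (s(f) = 10 - f*(1 + 2) = 10 - f*3 = 10 - 3*f)
s((14 - 7) + 14) + R*(-1344) = (10 - 3*((14 - 7) + 14)) + (468/449)*(-1344) = (10 - 3*(7 + 14)) - 628992/449 = (10 - 3*21) - 628992/449 = (10 - 63) - 628992/449 = -53 - 628992/449 = -652789/449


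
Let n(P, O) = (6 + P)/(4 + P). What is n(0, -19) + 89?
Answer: 181/2 ≈ 90.500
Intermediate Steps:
n(P, O) = (6 + P)/(4 + P)
n(0, -19) + 89 = (6 + 0)/(4 + 0) + 89 = 6/4 + 89 = (¼)*6 + 89 = 3/2 + 89 = 181/2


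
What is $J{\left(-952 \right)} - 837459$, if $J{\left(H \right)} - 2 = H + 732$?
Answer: $-837677$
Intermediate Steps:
$J{\left(H \right)} = 734 + H$ ($J{\left(H \right)} = 2 + \left(H + 732\right) = 2 + \left(732 + H\right) = 734 + H$)
$J{\left(-952 \right)} - 837459 = \left(734 - 952\right) - 837459 = -218 - 837459 = -837677$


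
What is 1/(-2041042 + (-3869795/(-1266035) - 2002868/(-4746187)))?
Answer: -11025392401/22503250603762741 ≈ -4.8995e-7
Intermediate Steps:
1/(-2041042 + (-3869795/(-1266035) - 2002868/(-4746187))) = 1/(-2041042 + (-3869795*(-1/1266035) - 2002868*(-1/4746187))) = 1/(-2041042 + (773959/253207 + 2002868/4746187)) = 1/(-2041042 + 38353159101/11025392401) = 1/(-22503250603762741/11025392401) = -11025392401/22503250603762741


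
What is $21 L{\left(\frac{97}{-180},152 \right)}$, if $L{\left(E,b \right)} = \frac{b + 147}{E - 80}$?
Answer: $- \frac{161460}{2071} \approx -77.962$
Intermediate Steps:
$L{\left(E,b \right)} = \frac{147 + b}{-80 + E}$
$21 L{\left(\frac{97}{-180},152 \right)} = 21 \frac{147 + 152}{-80 + \frac{97}{-180}} = 21 \frac{1}{-80 + 97 \left(- \frac{1}{180}\right)} 299 = 21 \frac{1}{-80 - \frac{97}{180}} \cdot 299 = 21 \frac{1}{- \frac{14497}{180}} \cdot 299 = 21 \left(\left(- \frac{180}{14497}\right) 299\right) = 21 \left(- \frac{53820}{14497}\right) = - \frac{161460}{2071}$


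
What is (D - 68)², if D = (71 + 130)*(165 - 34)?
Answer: 689745169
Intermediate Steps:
D = 26331 (D = 201*131 = 26331)
(D - 68)² = (26331 - 68)² = 26263² = 689745169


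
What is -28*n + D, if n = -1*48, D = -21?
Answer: 1323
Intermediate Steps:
n = -48
-28*n + D = -28*(-48) - 21 = 1344 - 21 = 1323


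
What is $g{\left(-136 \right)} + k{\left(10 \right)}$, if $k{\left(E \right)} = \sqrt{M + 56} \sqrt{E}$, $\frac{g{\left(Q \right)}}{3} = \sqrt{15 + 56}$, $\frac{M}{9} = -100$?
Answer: $3 \sqrt{71} + 2 i \sqrt{2110} \approx 25.278 + 91.87 i$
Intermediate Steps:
$M = -900$ ($M = 9 \left(-100\right) = -900$)
$g{\left(Q \right)} = 3 \sqrt{71}$ ($g{\left(Q \right)} = 3 \sqrt{15 + 56} = 3 \sqrt{71}$)
$k{\left(E \right)} = 2 i \sqrt{211} \sqrt{E}$ ($k{\left(E \right)} = \sqrt{-900 + 56} \sqrt{E} = \sqrt{-844} \sqrt{E} = 2 i \sqrt{211} \sqrt{E}$)
$g{\left(-136 \right)} + k{\left(10 \right)} = 3 \sqrt{71} + 2 i \sqrt{211} \sqrt{10} = 3 \sqrt{71} + 2 i \sqrt{2110}$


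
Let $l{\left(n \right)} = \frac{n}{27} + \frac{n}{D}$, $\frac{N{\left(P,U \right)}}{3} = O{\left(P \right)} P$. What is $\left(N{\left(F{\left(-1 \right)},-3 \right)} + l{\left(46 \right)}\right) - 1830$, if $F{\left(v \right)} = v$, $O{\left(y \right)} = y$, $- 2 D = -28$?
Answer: $- \frac{344360}{189} \approx -1822.0$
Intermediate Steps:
$D = 14$ ($D = \left(- \frac{1}{2}\right) \left(-28\right) = 14$)
$N{\left(P,U \right)} = 3 P^{2}$ ($N{\left(P,U \right)} = 3 P P = 3 P^{2}$)
$l{\left(n \right)} = \frac{41 n}{378}$ ($l{\left(n \right)} = \frac{n}{27} + \frac{n}{14} = \frac{41 n}{378}$)
$\left(N{\left(F{\left(-1 \right)},-3 \right)} + l{\left(46 \right)}\right) - 1830 = \left(3 \left(-1\right)^{2} + \frac{41}{378} \cdot 46\right) - 1830 = \left(3 \cdot 1 + \frac{943}{189}\right) - 1830 = \left(3 + \frac{943}{189}\right) - 1830 = \frac{1510}{189} - 1830 = - \frac{344360}{189}$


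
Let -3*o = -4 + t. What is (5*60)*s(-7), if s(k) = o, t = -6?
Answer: 1000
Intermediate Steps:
o = 10/3 (o = -(-4 - 6)/3 = -1/3*(-10) = 10/3 ≈ 3.3333)
s(k) = 10/3
(5*60)*s(-7) = (5*60)*(10/3) = 300*(10/3) = 1000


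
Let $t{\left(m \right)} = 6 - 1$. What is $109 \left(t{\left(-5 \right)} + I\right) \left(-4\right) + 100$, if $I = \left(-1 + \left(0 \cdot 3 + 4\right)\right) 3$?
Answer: $-6004$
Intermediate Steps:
$t{\left(m \right)} = 5$ ($t{\left(m \right)} = 6 - 1 = 5$)
$I = 9$ ($I = \left(-1 + \left(0 + 4\right)\right) 3 = \left(-1 + 4\right) 3 = 3 \cdot 3 = 9$)
$109 \left(t{\left(-5 \right)} + I\right) \left(-4\right) + 100 = 109 \left(5 + 9\right) \left(-4\right) + 100 = 109 \cdot 14 \left(-4\right) + 100 = 109 \left(-56\right) + 100 = -6104 + 100 = -6004$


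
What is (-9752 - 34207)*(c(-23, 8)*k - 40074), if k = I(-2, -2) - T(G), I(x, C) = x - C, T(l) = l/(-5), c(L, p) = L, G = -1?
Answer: 8807053773/5 ≈ 1.7614e+9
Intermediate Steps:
T(l) = -l/5 (T(l) = l*(-⅕) = -l/5)
k = -⅕ (k = (-2 - 1*(-2)) - (-1)*(-1)/5 = (-2 + 2) - 1*⅕ = 0 - ⅕ = -⅕ ≈ -0.20000)
(-9752 - 34207)*(c(-23, 8)*k - 40074) = (-9752 - 34207)*(-23*(-⅕) - 40074) = -43959*(23/5 - 40074) = -43959*(-200347/5) = 8807053773/5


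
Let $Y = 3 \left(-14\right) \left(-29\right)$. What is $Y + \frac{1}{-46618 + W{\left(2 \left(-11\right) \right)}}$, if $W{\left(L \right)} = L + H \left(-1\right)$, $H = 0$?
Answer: $\frac{56807519}{46640} \approx 1218.0$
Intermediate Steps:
$W{\left(L \right)} = L$ ($W{\left(L \right)} = L + 0 \left(-1\right) = L + 0 = L$)
$Y = 1218$ ($Y = \left(-42\right) \left(-29\right) = 1218$)
$Y + \frac{1}{-46618 + W{\left(2 \left(-11\right) \right)}} = 1218 + \frac{1}{-46618 + 2 \left(-11\right)} = 1218 + \frac{1}{-46618 - 22} = 1218 + \frac{1}{-46640} = 1218 - \frac{1}{46640} = \frac{56807519}{46640}$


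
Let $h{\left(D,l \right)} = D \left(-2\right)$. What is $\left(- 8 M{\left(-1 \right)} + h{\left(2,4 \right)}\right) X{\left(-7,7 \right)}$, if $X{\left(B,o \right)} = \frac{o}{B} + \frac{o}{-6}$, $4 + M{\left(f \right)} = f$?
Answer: $-78$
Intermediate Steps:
$M{\left(f \right)} = -4 + f$
$h{\left(D,l \right)} = - 2 D$
$X{\left(B,o \right)} = - \frac{o}{6} + \frac{o}{B}$ ($X{\left(B,o \right)} = \frac{o}{B} + o \left(- \frac{1}{6}\right) = \frac{o}{B} - \frac{o}{6} = - \frac{o}{6} + \frac{o}{B}$)
$\left(- 8 M{\left(-1 \right)} + h{\left(2,4 \right)}\right) X{\left(-7,7 \right)} = \left(- 8 \left(-4 - 1\right) - 4\right) \left(\left(- \frac{1}{6}\right) 7 + \frac{7}{-7}\right) = \left(\left(-8\right) \left(-5\right) - 4\right) \left(- \frac{7}{6} + 7 \left(- \frac{1}{7}\right)\right) = \left(40 - 4\right) \left(- \frac{7}{6} - 1\right) = 36 \left(- \frac{13}{6}\right) = -78$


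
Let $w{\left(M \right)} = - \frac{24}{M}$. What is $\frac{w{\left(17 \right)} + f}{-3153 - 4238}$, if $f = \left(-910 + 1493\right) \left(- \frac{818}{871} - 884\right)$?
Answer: $\frac{7639241306}{109438537} \approx 69.804$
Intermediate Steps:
$f = - \frac{449365906}{871}$ ($f = 583 \left(\left(-818\right) \frac{1}{871} - 884\right) = 583 \left(- \frac{818}{871} - 884\right) = 583 \left(- \frac{770782}{871}\right) = - \frac{449365906}{871} \approx -5.1592 \cdot 10^{5}$)
$\frac{w{\left(17 \right)} + f}{-3153 - 4238} = \frac{- \frac{24}{17} - \frac{449365906}{871}}{-3153 - 4238} = \frac{\left(-24\right) \frac{1}{17} - \frac{449365906}{871}}{-7391} = \left(- \frac{24}{17} - \frac{449365906}{871}\right) \left(- \frac{1}{7391}\right) = \left(- \frac{7639241306}{14807}\right) \left(- \frac{1}{7391}\right) = \frac{7639241306}{109438537}$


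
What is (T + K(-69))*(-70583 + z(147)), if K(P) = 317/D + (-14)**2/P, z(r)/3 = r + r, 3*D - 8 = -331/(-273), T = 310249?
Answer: -3753850600442662/173535 ≈ -2.1632e+10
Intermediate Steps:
D = 2515/819 (D = 8/3 + (-331/(-273))/3 = 8/3 + (-331*(-1/273))/3 = 8/3 + (1/3)*(331/273) = 8/3 + 331/819 = 2515/819 ≈ 3.0708)
z(r) = 6*r (z(r) = 3*(r + r) = 3*(2*r) = 6*r)
K(P) = 259623/2515 + 196/P (K(P) = 317/(2515/819) + (-14)**2/P = 317*(819/2515) + 196/P = 259623/2515 + 196/P)
(T + K(-69))*(-70583 + z(147)) = (310249 + (259623/2515 + 196/(-69)))*(-70583 + 6*147) = (310249 + (259623/2515 + 196*(-1/69)))*(-70583 + 882) = (310249 + (259623/2515 - 196/69))*(-69701) = (310249 + 17421047/173535)*(-69701) = (53856481262/173535)*(-69701) = -3753850600442662/173535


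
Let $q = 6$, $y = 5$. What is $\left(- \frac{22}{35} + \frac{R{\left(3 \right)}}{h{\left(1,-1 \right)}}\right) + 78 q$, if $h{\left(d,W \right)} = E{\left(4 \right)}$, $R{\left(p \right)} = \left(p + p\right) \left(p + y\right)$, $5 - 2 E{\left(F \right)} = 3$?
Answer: $\frac{18038}{35} \approx 515.37$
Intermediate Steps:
$E{\left(F \right)} = 1$ ($E{\left(F \right)} = \frac{5}{2} - \frac{3}{2} = 1$)
$R{\left(p \right)} = 2 p \left(5 + p\right)$ ($R{\left(p \right)} = \left(p + p\right) \left(p + 5\right) = 2 p \left(5 + p\right)$)
$h{\left(d,W \right)} = 1$
$\left(- \frac{22}{35} + \frac{R{\left(3 \right)}}{h{\left(1,-1 \right)}}\right) + 78 q = \left(- \frac{22}{35} + \frac{2 \cdot 3 \left(5 + 3\right)}{1}\right) + 78 \cdot 6 = \left(\left(-22\right) \frac{1}{35} + 2 \cdot 3 \cdot 8 \cdot 1\right) + 468 = \left(- \frac{22}{35} + 48 \cdot 1\right) + 468 = \left(- \frac{22}{35} + 48\right) + 468 = \frac{1658}{35} + 468 = \frac{18038}{35}$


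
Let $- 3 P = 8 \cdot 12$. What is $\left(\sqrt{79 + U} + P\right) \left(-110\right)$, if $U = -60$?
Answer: $3520 - 110 \sqrt{19} \approx 3040.5$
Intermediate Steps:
$P = -32$ ($P = - \frac{8 \cdot 12}{3} = \left(- \frac{1}{3}\right) 96 = -32$)
$\left(\sqrt{79 + U} + P\right) \left(-110\right) = \left(\sqrt{79 - 60} - 32\right) \left(-110\right) = \left(\sqrt{19} - 32\right) \left(-110\right) = \left(-32 + \sqrt{19}\right) \left(-110\right) = 3520 - 110 \sqrt{19}$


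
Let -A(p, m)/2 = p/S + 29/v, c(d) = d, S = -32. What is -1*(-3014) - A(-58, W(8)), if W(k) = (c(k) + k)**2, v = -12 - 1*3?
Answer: 361651/120 ≈ 3013.8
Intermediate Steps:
v = -15 (v = -12 - 3 = -15)
W(k) = 4*k**2 (W(k) = (k + k)**2 = (2*k)**2 = 4*k**2)
A(p, m) = 58/15 + p/16 (A(p, m) = -2*(p/(-32) + 29/(-15)) = -2*(p*(-1/32) + 29*(-1/15)) = -2*(-p/32 - 29/15) = -2*(-29/15 - p/32) = 58/15 + p/16)
-1*(-3014) - A(-58, W(8)) = -1*(-3014) - (58/15 + (1/16)*(-58)) = 3014 - (58/15 - 29/8) = 3014 - 1*29/120 = 3014 - 29/120 = 361651/120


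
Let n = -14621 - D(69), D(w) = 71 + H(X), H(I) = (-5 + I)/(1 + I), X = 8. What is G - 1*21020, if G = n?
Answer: -107137/3 ≈ -35712.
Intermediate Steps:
H(I) = (-5 + I)/(1 + I)
D(w) = 214/3 (D(w) = 71 + (-5 + 8)/(1 + 8) = 71 + 3/9 = 71 + (1/9)*3 = 71 + 1/3 = 214/3)
n = -44077/3 (n = -14621 - 1*214/3 = -14621 - 214/3 = -44077/3 ≈ -14692.)
G = -44077/3 ≈ -14692.
G - 1*21020 = -44077/3 - 1*21020 = -44077/3 - 21020 = -107137/3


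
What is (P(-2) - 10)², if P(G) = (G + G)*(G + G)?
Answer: 36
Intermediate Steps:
P(G) = 4*G² (P(G) = (2*G)*(2*G) = 4*G²)
(P(-2) - 10)² = (4*(-2)² - 10)² = (4*4 - 10)² = (16 - 10)² = 6² = 36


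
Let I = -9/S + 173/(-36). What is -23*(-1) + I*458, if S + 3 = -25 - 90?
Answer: -2275879/1062 ≈ -2143.0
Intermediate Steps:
S = -118 (S = -3 + (-25 - 90) = -3 - 115 = -118)
I = -10045/2124 (I = -9/(-118) + 173/(-36) = -9*(-1/118) + 173*(-1/36) = 9/118 - 173/36 = -10045/2124 ≈ -4.7293)
-23*(-1) + I*458 = -23*(-1) - 10045/2124*458 = 23 - 2300305/1062 = -2275879/1062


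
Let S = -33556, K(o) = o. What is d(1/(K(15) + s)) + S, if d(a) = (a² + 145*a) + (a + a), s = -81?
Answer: -146179637/4356 ≈ -33558.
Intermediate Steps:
d(a) = a² + 147*a (d(a) = (a² + 145*a) + 2*a = a² + 147*a)
d(1/(K(15) + s)) + S = (147 + 1/(15 - 81))/(15 - 81) - 33556 = (147 + 1/(-66))/(-66) - 33556 = -(147 - 1/66)/66 - 33556 = -1/66*9701/66 - 33556 = -9701/4356 - 33556 = -146179637/4356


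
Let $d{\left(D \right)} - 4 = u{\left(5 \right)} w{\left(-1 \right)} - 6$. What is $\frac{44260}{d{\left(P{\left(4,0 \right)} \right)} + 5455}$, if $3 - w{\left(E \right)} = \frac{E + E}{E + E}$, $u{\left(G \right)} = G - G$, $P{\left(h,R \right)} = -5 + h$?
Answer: $\frac{44260}{5453} \approx 8.1166$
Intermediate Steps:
$u{\left(G \right)} = 0$
$w{\left(E \right)} = 2$ ($w{\left(E \right)} = 3 - \frac{E + E}{E + E} = 3 - \frac{2 E}{2 E} = 3 - 2 E \frac{1}{2 E} = 3 - 1 = 2$)
$d{\left(D \right)} = -2$ ($d{\left(D \right)} = 4 + \left(0 \cdot 2 - 6\right) = 4 + \left(0 - 6\right) = 4 - 6 = -2$)
$\frac{44260}{d{\left(P{\left(4,0 \right)} \right)} + 5455} = \frac{44260}{-2 + 5455} = \frac{44260}{5453}$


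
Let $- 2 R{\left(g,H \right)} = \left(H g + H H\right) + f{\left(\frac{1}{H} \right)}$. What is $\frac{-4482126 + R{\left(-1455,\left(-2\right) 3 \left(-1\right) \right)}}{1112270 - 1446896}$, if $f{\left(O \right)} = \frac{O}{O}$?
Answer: $\frac{8955559}{669252} \approx 13.381$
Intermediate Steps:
$f{\left(O \right)} = 1$
$R{\left(g,H \right)} = - \frac{1}{2} - \frac{H^{2}}{2} - \frac{H g}{2}$ ($R{\left(g,H \right)} = - \frac{\left(H g + H H\right) + 1}{2} = - \frac{\left(H g + H^{2}\right) + 1}{2} = - \frac{\left(H^{2} + H g\right) + 1}{2} = - \frac{1 + H^{2} + H g}{2} = - \frac{1}{2} - \frac{H^{2}}{2} - \frac{H g}{2}$)
$\frac{-4482126 + R{\left(-1455,\left(-2\right) 3 \left(-1\right) \right)}}{1112270 - 1446896} = \frac{-4482126 - \left(\frac{1}{2} + 18 + \frac{1}{2} \left(-2\right) 3 \left(-1\right) \left(-1455\right)\right)}{1112270 - 1446896} = \frac{-4482126 - \left(\frac{1}{2} + 18 + \frac{1}{2} \left(\left(-6\right) \left(-1\right)\right) \left(-1455\right)\right)}{-334626} = \left(-4482126 - \left(\frac{1}{2} - 4365 + 18\right)\right) \left(- \frac{1}{334626}\right) = \left(-4482126 - - \frac{8693}{2}\right) \left(- \frac{1}{334626}\right) = \left(-4482126 + \frac{8693}{2}\right) \left(- \frac{1}{334626}\right) = \left(- \frac{8955559}{2}\right) \left(- \frac{1}{334626}\right) = \frac{8955559}{669252}$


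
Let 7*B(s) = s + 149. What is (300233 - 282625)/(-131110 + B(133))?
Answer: -15407/114686 ≈ -0.13434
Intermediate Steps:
B(s) = 149/7 + s/7 (B(s) = (s + 149)/7 = (149 + s)/7 = 149/7 + s/7)
(300233 - 282625)/(-131110 + B(133)) = (300233 - 282625)/(-131110 + (149/7 + (⅐)*133)) = 17608/(-131110 + (149/7 + 19)) = 17608/(-131110 + 282/7) = 17608/(-917488/7) = 17608*(-7/917488) = -15407/114686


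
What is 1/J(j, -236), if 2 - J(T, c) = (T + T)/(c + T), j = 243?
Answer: -7/472 ≈ -0.014831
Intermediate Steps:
J(T, c) = 2 - 2*T/(T + c) (J(T, c) = 2 - (T + T)/(c + T) = 2 - 2*T/(T + c))
1/J(j, -236) = 1/(2*(-236)/(243 - 236)) = 1/(2*(-236)/7) = 1/(2*(-236)*(1/7)) = 1/(-472/7) = -7/472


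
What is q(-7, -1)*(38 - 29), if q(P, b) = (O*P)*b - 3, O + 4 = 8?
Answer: 225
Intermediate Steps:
O = 4 (O = -4 + 8 = 4)
q(P, b) = -3 + 4*P*b (q(P, b) = (4*P)*b - 3 = 4*P*b - 3 = -3 + 4*P*b)
q(-7, -1)*(38 - 29) = (-3 + 4*(-7)*(-1))*(38 - 29) = (-3 + 28)*9 = 25*9 = 225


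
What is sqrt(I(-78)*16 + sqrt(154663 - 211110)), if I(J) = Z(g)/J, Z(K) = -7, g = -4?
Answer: sqrt(2184 + 1521*I*sqrt(56447))/39 ≈ 10.932 + 10.866*I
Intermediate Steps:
I(J) = -7/J
sqrt(I(-78)*16 + sqrt(154663 - 211110)) = sqrt(-7/(-78)*16 + sqrt(154663 - 211110)) = sqrt(-7*(-1/78)*16 + sqrt(-56447)) = sqrt((7/78)*16 + I*sqrt(56447)) = sqrt(56/39 + I*sqrt(56447))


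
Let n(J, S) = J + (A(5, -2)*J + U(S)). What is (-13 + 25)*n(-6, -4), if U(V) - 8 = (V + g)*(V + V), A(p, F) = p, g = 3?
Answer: -240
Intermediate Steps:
U(V) = 8 + 2*V*(3 + V) (U(V) = 8 + (V + 3)*(V + V) = 8 + (3 + V)*(2*V) = 8 + 2*V*(3 + V))
n(J, S) = 8 + 2*S² + 6*J + 6*S (n(J, S) = J + (5*J + (8 + 2*S² + 6*S)) = J + (8 + 2*S² + 5*J + 6*S) = 8 + 2*S² + 6*J + 6*S)
(-13 + 25)*n(-6, -4) = (-13 + 25)*(8 + 2*(-4)² + 6*(-6) + 6*(-4)) = 12*(8 + 2*16 - 36 - 24) = 12*(8 + 32 - 36 - 24) = 12*(-20) = -240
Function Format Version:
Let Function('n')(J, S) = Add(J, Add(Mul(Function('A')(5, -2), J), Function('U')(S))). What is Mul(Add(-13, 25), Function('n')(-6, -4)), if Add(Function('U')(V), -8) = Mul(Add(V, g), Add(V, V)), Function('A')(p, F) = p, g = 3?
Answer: -240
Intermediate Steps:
Function('U')(V) = Add(8, Mul(2, V, Add(3, V))) (Function('U')(V) = Add(8, Mul(Add(V, 3), Add(V, V))) = Add(8, Mul(Add(3, V), Mul(2, V))) = Add(8, Mul(2, V, Add(3, V))))
Function('n')(J, S) = Add(8, Mul(2, Pow(S, 2)), Mul(6, J), Mul(6, S)) (Function('n')(J, S) = Add(J, Add(Mul(5, J), Add(8, Mul(2, Pow(S, 2)), Mul(6, S)))) = Add(J, Add(8, Mul(2, Pow(S, 2)), Mul(5, J), Mul(6, S))) = Add(8, Mul(2, Pow(S, 2)), Mul(6, J), Mul(6, S)))
Mul(Add(-13, 25), Function('n')(-6, -4)) = Mul(Add(-13, 25), Add(8, Mul(2, Pow(-4, 2)), Mul(6, -6), Mul(6, -4))) = Mul(12, Add(8, Mul(2, 16), -36, -24)) = Mul(12, Add(8, 32, -36, -24)) = Mul(12, -20) = -240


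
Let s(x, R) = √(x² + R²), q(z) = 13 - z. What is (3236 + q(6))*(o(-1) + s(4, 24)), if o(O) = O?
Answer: -3243 + 12972*√37 ≈ 75663.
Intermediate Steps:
s(x, R) = √(R² + x²)
(3236 + q(6))*(o(-1) + s(4, 24)) = (3236 + (13 - 1*6))*(-1 + √(24² + 4²)) = (3236 + (13 - 6))*(-1 + √(576 + 16)) = (3236 + 7)*(-1 + √592) = 3243*(-1 + 4*√37) = -3243 + 12972*√37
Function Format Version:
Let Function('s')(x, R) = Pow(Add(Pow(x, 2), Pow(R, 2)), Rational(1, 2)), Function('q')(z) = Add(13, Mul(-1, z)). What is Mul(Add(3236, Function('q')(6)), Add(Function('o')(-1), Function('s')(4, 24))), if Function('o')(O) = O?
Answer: Add(-3243, Mul(12972, Pow(37, Rational(1, 2)))) ≈ 75663.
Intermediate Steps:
Function('s')(x, R) = Pow(Add(Pow(R, 2), Pow(x, 2)), Rational(1, 2))
Mul(Add(3236, Function('q')(6)), Add(Function('o')(-1), Function('s')(4, 24))) = Mul(Add(3236, Add(13, Mul(-1, 6))), Add(-1, Pow(Add(Pow(24, 2), Pow(4, 2)), Rational(1, 2)))) = Mul(Add(3236, Add(13, -6)), Add(-1, Pow(Add(576, 16), Rational(1, 2)))) = Mul(Add(3236, 7), Add(-1, Pow(592, Rational(1, 2)))) = Mul(3243, Add(-1, Mul(4, Pow(37, Rational(1, 2))))) = Add(-3243, Mul(12972, Pow(37, Rational(1, 2))))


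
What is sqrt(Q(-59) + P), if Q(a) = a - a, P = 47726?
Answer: 7*sqrt(974) ≈ 218.46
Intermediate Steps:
Q(a) = 0
sqrt(Q(-59) + P) = sqrt(0 + 47726) = sqrt(47726) = 7*sqrt(974)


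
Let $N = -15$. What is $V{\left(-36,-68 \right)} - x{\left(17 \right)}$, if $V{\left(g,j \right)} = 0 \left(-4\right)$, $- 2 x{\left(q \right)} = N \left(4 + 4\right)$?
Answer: $-60$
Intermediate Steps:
$x{\left(q \right)} = 60$ ($x{\left(q \right)} = - \frac{\left(-15\right) \left(4 + 4\right)}{2} = - \frac{\left(-15\right) 8}{2} = \left(- \frac{1}{2}\right) \left(-120\right) = 60$)
$V{\left(g,j \right)} = 0$
$V{\left(-36,-68 \right)} - x{\left(17 \right)} = 0 - 60 = -60$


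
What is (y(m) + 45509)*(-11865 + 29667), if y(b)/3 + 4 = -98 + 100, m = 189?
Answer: 810044406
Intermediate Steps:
y(b) = -6 (y(b) = -12 + 3*(-98 + 100) = -12 + 3*2 = -12 + 6 = -6)
(y(m) + 45509)*(-11865 + 29667) = (-6 + 45509)*(-11865 + 29667) = 45503*17802 = 810044406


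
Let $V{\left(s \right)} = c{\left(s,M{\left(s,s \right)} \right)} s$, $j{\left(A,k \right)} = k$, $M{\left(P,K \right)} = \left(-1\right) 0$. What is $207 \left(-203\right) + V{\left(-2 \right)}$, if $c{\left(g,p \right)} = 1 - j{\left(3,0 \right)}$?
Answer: $-42023$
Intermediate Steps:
$M{\left(P,K \right)} = 0$
$c{\left(g,p \right)} = 1$ ($c{\left(g,p \right)} = 1 - 0 = 1 + 0 = 1$)
$V{\left(s \right)} = s$ ($V{\left(s \right)} = 1 s = s$)
$207 \left(-203\right) + V{\left(-2 \right)} = 207 \left(-203\right) - 2 = -42021 - 2 = -42023$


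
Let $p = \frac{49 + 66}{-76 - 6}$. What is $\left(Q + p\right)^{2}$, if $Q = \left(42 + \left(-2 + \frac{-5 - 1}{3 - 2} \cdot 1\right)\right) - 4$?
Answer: $\frac{5499025}{6724} \approx 817.82$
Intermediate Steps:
$Q = 30$ ($Q = \left(42 + \left(-2 + - \frac{6}{1} \cdot 1\right)\right) - 4 = \left(42 + \left(-2 + \left(-6\right) 1 \cdot 1\right)\right) - 4 = \left(42 - 8\right) - 4 = 34 - 4 = 30$)
$p = - \frac{115}{82}$ ($p = \frac{115}{-82} = 115 \left(- \frac{1}{82}\right) = - \frac{115}{82} \approx -1.4024$)
$\left(Q + p\right)^{2} = \left(30 - \frac{115}{82}\right)^{2} = \left(\frac{2345}{82}\right)^{2} = \frac{5499025}{6724}$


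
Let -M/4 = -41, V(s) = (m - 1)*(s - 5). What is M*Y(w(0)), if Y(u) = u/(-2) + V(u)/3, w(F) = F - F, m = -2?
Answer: 820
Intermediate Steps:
w(F) = 0
V(s) = 15 - 3*s (V(s) = (-2 - 1)*(s - 5) = -3*(-5 + s) = 15 - 3*s)
Y(u) = 5 - 3*u/2 (Y(u) = u/(-2) + (15 - 3*u)/3 = u*(-1/2) + (15 - 3*u)*(1/3) = -u/2 + (5 - u) = 5 - 3*u/2)
M = 164 (M = -4*(-41) = 164)
M*Y(w(0)) = 164*(5 - 3/2*0) = 164*(5 + 0) = 164*5 = 820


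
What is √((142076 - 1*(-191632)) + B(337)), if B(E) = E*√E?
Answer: √(333708 + 337*√337) ≈ 583.00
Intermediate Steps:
B(E) = E^(3/2)
√((142076 - 1*(-191632)) + B(337)) = √((142076 - 1*(-191632)) + 337^(3/2)) = √((142076 + 191632) + 337*√337) = √(333708 + 337*√337)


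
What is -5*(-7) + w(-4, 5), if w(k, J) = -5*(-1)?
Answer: 40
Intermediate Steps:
w(k, J) = 5
-5*(-7) + w(-4, 5) = -5*(-7) + 5 = 35 + 5 = 40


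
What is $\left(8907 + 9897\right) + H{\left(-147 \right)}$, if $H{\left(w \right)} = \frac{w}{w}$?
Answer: $18805$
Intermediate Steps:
$H{\left(w \right)} = 1$
$\left(8907 + 9897\right) + H{\left(-147 \right)} = \left(8907 + 9897\right) + 1 = 18804 + 1 = 18805$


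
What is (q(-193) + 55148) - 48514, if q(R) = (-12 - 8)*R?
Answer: 10494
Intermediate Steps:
q(R) = -20*R
(q(-193) + 55148) - 48514 = (-20*(-193) + 55148) - 48514 = (3860 + 55148) - 48514 = 59008 - 48514 = 10494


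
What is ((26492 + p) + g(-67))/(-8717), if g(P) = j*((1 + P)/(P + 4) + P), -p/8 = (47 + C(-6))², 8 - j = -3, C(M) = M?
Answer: -258689/183057 ≈ -1.4132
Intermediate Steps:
j = 11 (j = 8 - 1*(-3) = 8 + 3 = 11)
p = -13448 (p = -8*(47 - 6)² = -8*41² = -8*1681 = -13448)
g(P) = 11*P + 11*(1 + P)/(4 + P) (g(P) = 11*((1 + P)/(P + 4) + P) = 11*((1 + P)/(4 + P) + P) = 11*(P + (1 + P)/(4 + P)) = 11*P + 11*(1 + P)/(4 + P))
((26492 + p) + g(-67))/(-8717) = ((26492 - 13448) + 11*(1 + (-67)² + 5*(-67))/(4 - 67))/(-8717) = (13044 + 11*(1 + 4489 - 335)/(-63))*(-1/8717) = (13044 + 11*(-1/63)*4155)*(-1/8717) = (13044 - 15235/21)*(-1/8717) = (258689/21)*(-1/8717) = -258689/183057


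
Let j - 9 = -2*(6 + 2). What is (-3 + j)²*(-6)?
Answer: -600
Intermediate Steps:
j = -7 (j = 9 - 2*(6 + 2) = 9 - 2*8 = 9 - 16 = -7)
(-3 + j)²*(-6) = (-3 - 7)²*(-6) = (-10)²*(-6) = 100*(-6) = -600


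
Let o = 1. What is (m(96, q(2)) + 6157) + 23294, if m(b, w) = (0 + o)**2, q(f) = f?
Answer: 29452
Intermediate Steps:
m(b, w) = 1 (m(b, w) = (0 + 1)**2 = 1**2 = 1)
(m(96, q(2)) + 6157) + 23294 = (1 + 6157) + 23294 = 6158 + 23294 = 29452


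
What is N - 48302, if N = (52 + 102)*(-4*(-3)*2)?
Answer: -44606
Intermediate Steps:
N = 3696 (N = 154*(12*2) = 154*24 = 3696)
N - 48302 = 3696 - 48302 = -44606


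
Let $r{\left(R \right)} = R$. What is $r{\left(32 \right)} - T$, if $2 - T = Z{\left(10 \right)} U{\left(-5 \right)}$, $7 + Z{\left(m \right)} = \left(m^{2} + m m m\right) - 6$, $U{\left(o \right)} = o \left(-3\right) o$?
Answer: $-81495$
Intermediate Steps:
$U{\left(o \right)} = - 3 o^{2}$ ($U{\left(o \right)} = - 3 o o = - 3 o^{2}$)
$Z{\left(m \right)} = -13 + m^{2} + m^{3}$ ($Z{\left(m \right)} = -7 - \left(6 - m^{2} - m m m\right) = -7 - \left(6 - m^{2} - m^{2} m\right) = -7 - \left(6 - m^{2} - m^{3}\right) = -7 + \left(-6 + m^{2} + m^{3}\right) = -13 + m^{2} + m^{3}$)
$T = 81527$ ($T = 2 - \left(-13 + 10^{2} + 10^{3}\right) \left(- 3 \left(-5\right)^{2}\right) = 2 - \left(-13 + 100 + 1000\right) \left(\left(-3\right) 25\right) = 2 - 1087 \left(-75\right) = 2 - -81525 = 2 + 81525 = 81527$)
$r{\left(32 \right)} - T = 32 - 81527 = -81495$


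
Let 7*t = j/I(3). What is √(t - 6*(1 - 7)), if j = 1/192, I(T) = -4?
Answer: √4064235/336 ≈ 6.0000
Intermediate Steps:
j = 1/192 ≈ 0.0052083
t = -1/5376 (t = ((1/192)/(-4))/7 = ((1/192)*(-¼))/7 = (⅐)*(-1/768) = -1/5376 ≈ -0.00018601)
√(t - 6*(1 - 7)) = √(-1/5376 - 6*(1 - 7)) = √(-1/5376 - 6*(-6)) = √(-1/5376 + 36) = √(193535/5376) = √4064235/336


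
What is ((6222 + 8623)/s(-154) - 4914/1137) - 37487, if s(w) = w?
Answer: -2193844749/58366 ≈ -37588.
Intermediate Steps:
((6222 + 8623)/s(-154) - 4914/1137) - 37487 = ((6222 + 8623)/(-154) - 4914/1137) - 37487 = (14845*(-1/154) - 4914*1/1137) - 37487 = (-14845/154 - 1638/379) - 37487 = -5878507/58366 - 37487 = -2193844749/58366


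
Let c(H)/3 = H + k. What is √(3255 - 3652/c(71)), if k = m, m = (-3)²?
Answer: √2915805/30 ≈ 56.919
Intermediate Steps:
m = 9
k = 9
c(H) = 27 + 3*H (c(H) = 3*(H + 9) = 3*(9 + H) = 27 + 3*H)
√(3255 - 3652/c(71)) = √(3255 - 3652/(27 + 3*71)) = √(3255 - 3652/(27 + 213)) = √(3255 - 3652/240) = √(3255 - 3652*1/240) = √(3255 - 913/60) = √(194387/60) = √2915805/30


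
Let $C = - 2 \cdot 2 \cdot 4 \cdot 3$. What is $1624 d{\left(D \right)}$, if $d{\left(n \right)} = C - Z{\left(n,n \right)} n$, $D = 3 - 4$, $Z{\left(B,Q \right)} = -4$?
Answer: $-84448$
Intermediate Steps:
$C = -48$ ($C = - 2 \cdot 8 \cdot 3 = \left(-2\right) 24 = -48$)
$D = -1$ ($D = 3 - 4 = -1$)
$d{\left(n \right)} = -48 + 4 n$ ($d{\left(n \right)} = -48 - - 4 n = -48 + 4 n$)
$1624 d{\left(D \right)} = 1624 \left(-48 + 4 \left(-1\right)\right) = 1624 \left(-48 - 4\right) = 1624 \left(-52\right) = -84448$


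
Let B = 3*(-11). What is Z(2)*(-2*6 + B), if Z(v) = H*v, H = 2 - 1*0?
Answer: -180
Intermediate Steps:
H = 2 (H = 2 + 0 = 2)
Z(v) = 2*v
B = -33
Z(2)*(-2*6 + B) = (2*2)*(-2*6 - 33) = 4*(-12 - 33) = 4*(-45) = -180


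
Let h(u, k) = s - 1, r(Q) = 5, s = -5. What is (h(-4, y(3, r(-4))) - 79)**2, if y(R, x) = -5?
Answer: 7225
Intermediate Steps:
h(u, k) = -6 (h(u, k) = -5 - 1 = -6)
(h(-4, y(3, r(-4))) - 79)**2 = (-6 - 79)**2 = (-85)**2 = 7225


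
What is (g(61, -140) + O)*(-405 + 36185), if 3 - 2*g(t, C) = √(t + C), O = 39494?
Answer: 1413148990 - 17890*I*√79 ≈ 1.4131e+9 - 1.5901e+5*I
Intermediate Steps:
g(t, C) = 3/2 - √(C + t)/2 (g(t, C) = 3/2 - √(t + C)/2 = 3/2 - √(C + t)/2)
(g(61, -140) + O)*(-405 + 36185) = ((3/2 - √(-140 + 61)/2) + 39494)*(-405 + 36185) = ((3/2 - I*√79/2) + 39494)*35780 = (78991/2 - I*√79/2)*35780 = 1413148990 - 17890*I*√79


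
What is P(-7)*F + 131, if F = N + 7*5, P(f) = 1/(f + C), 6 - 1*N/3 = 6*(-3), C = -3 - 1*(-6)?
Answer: 417/4 ≈ 104.25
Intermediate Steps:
C = 3 (C = -3 + 6 = 3)
N = 72 (N = 18 - 18*(-3) = 18 - 3*(-18) = 18 + 54 = 72)
P(f) = 1/(3 + f) (P(f) = 1/(f + 3) = 1/(3 + f))
F = 107 (F = 72 + 7*5 = 72 + 35 = 107)
P(-7)*F + 131 = 107/(3 - 7) + 131 = 107/(-4) + 131 = -¼*107 + 131 = -107/4 + 131 = 417/4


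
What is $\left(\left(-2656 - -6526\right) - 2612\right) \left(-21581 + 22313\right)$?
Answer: $920856$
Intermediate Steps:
$\left(\left(-2656 - -6526\right) - 2612\right) \left(-21581 + 22313\right) = \left(\left(-2656 + 6526\right) - 2612\right) 732 = \left(3870 - 2612\right) 732 = 1258 \cdot 732 = 920856$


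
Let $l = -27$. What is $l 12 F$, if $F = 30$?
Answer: $-9720$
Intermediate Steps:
$l 12 F = \left(-27\right) 12 \cdot 30 = \left(-324\right) 30 = -9720$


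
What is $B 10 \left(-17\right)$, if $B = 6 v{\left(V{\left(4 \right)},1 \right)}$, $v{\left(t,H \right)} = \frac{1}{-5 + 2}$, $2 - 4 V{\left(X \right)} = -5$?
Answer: $340$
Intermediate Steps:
$V{\left(X \right)} = \frac{7}{4}$ ($V{\left(X \right)} = \frac{1}{2} - - \frac{5}{4} = \frac{1}{2} + \frac{5}{4} = \frac{7}{4}$)
$v{\left(t,H \right)} = - \frac{1}{3}$ ($v{\left(t,H \right)} = \frac{1}{-3} = - \frac{1}{3}$)
$B = -2$ ($B = 6 \left(- \frac{1}{3}\right) = -2$)
$B 10 \left(-17\right) = \left(-2\right) 10 \left(-17\right) = \left(-20\right) \left(-17\right) = 340$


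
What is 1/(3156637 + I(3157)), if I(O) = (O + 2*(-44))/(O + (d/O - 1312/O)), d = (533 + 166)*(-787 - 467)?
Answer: 3029597/9563341214900 ≈ 3.1679e-7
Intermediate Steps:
d = -876546 (d = 699*(-1254) = -876546)
I(O) = (-88 + O)/(O - 877858/O) (I(O) = (O + 2*(-44))/(O + (-876546/O - 1312/O)) = (O - 88)/(O - 877858/O) = (-88 + O)/(O - 877858/O))
1/(3156637 + I(3157)) = 1/(3156637 + 3157*(-88 + 3157)/(-877858 + 3157²)) = 1/(3156637 + 3157*3069/(-877858 + 9966649)) = 1/(3156637 + 3157*3069/9088791) = 1/(3156637 + 3157*(1/9088791)*3069) = 1/(3156637 + 3229611/3029597) = 1/(9563341214900/3029597) = 3029597/9563341214900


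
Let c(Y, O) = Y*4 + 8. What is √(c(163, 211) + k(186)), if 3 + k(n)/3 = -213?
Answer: 2*√3 ≈ 3.4641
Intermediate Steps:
c(Y, O) = 8 + 4*Y (c(Y, O) = 4*Y + 8 = 8 + 4*Y)
k(n) = -648 (k(n) = -9 + 3*(-213) = -9 - 639 = -648)
√(c(163, 211) + k(186)) = √((8 + 4*163) - 648) = √((8 + 652) - 648) = √(660 - 648) = √12 = 2*√3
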